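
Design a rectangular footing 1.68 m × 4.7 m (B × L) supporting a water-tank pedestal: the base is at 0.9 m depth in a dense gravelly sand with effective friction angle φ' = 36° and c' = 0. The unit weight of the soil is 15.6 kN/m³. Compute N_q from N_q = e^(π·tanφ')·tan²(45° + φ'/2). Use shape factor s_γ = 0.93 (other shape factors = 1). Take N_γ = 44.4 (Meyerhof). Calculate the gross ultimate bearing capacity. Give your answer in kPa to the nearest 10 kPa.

tan36° = 0.7265, so N_q = e^(π×0.7265)·tan²(63°) = 9.801 × 3.852 = 37.75.
Overburden at base level: q = 15.6 × 0.9 = 14.04 kPa.
Surcharge term q·N_q = 14.04 × 37.752 = 530.05 kPa; self-weight term 0.5·γ·B·N_γ·s_γ = 0.5 × 15.6 × 1.68 × 44.4 × 0.93 = 541.09 kPa.
q_ult = 530.05 + 541.09 = 1071.1 kPa.

q_ult ≈ 1070 kPa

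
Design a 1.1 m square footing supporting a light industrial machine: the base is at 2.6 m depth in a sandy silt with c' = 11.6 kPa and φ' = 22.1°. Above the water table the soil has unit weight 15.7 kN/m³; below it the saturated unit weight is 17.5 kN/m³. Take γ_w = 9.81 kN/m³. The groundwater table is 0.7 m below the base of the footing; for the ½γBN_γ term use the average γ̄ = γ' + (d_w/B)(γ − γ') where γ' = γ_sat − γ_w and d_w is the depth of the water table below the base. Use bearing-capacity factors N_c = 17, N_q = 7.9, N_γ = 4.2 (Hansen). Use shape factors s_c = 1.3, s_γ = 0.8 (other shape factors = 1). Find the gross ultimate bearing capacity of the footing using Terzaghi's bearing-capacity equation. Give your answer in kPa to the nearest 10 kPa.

Effective surcharge at the founding depth q = γ·D_f = 15.7 × 2.6 = 40.82 kPa.
With d_w = 0.7 m < B, γ̄ = 7.69 + (0.7/1.1) × (15.7 − 7.69) = 12.787 kN/m³.
q_ult = c·N_c·s_c + q·N_q + 0.5·γ·B·N_γ·s_γ
     = 11.6 × 17 × 1.3 + 40.82 × 7.9 + 0.5 × 12.787 × 1.1 × 4.2 × 0.8
     = 256.36 + 322.48 + 23.631 = 602.47 kPa.

q_ult ≈ 600 kPa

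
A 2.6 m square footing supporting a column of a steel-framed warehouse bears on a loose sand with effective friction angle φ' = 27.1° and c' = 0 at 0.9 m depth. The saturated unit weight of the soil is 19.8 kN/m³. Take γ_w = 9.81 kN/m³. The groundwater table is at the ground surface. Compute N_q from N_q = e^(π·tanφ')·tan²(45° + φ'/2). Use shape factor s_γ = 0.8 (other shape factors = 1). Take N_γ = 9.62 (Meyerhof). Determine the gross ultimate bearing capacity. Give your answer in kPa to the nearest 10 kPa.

q_ult ≈ 220 kPa

tan27.1° = 0.5117, so N_q = e^(π×0.5117)·tan²(58.55°) = 4.991 × 2.673 = 13.34.
Water table at ground surface, so effective unit weight γ' = 19.8 − 9.81 = 9.99 kN/m³ is used throughout; overburden q = 9.99 × 0.9 = 8.991 kPa; the same γ' applies in the ½γBN_γ term.
Surcharge term q·N_q = 8.991 × 13.343 = 119.97 kPa; self-weight term 0.5·γ·B·N_γ·s_γ = 0.5 × 9.99 × 2.6 × 9.62 × 0.8 = 99.948 kPa.
q_ult = 119.97 + 99.948 = 219.91 kPa.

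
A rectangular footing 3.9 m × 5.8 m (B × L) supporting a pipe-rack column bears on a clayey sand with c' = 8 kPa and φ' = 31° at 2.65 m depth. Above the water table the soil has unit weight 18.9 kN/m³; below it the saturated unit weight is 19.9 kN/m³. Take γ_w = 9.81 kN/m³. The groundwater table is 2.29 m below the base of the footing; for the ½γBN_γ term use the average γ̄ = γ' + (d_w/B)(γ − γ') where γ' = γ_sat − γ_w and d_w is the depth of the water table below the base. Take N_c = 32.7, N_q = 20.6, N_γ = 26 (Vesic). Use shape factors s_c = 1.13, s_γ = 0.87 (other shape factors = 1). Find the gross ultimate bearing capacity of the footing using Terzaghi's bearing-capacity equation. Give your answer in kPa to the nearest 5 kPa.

q_ult ≈ 2000 kPa

q = γ·D_f = 18.9 × 2.65 = 50.085 kPa.
γ' = 10.09 kN/m³; averaging over the depth B below the base, γ̄ = γ' + (d_w/B)(γ − γ') = 15.263 kN/m³.
c·N_c·s_c = 8 × 32.7 × 1.13 = 295.61 kPa
q·N_q = 50.085 × 20.6 = 1031.8 kPa
0.5·γ·B·N_γ·s_γ = 0.5 × 15.263 × 3.9 × 26 × 0.87 = 673.24 kPa
q_ult = 295.61 + 1031.8 + 673.24 = 2000.6 kPa.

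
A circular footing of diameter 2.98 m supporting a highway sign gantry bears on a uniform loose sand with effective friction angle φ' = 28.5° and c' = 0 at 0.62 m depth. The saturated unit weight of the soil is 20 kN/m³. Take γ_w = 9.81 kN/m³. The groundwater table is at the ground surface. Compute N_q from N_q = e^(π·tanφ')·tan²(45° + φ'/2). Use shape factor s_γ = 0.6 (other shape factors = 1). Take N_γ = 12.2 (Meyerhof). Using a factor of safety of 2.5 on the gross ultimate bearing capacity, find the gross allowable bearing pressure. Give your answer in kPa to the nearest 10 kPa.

q_all ≈ 80 kPa

N_q = e^(π·tan28.5°)·tan²(59.25°) = 15.55.
Water table at ground surface, so effective unit weight γ' = 20 − 9.81 = 10.19 kN/m³ is used throughout; overburden q = 10.19 × 0.62 = 6.3178 kPa; the same γ' applies in the ½γBN_γ term.
Surcharge term q·N_q = 6.3178 × 15.554 = 98.27 kPa; self-weight term 0.5·γ·B·N_γ·s_γ = 0.5 × 10.19 × 2.98 × 12.2 × 0.6 = 111.14 kPa.
q_ult = 98.27 + 111.14 = 209.41 kPa.
q_all = 209.41 / 2.5 = 83.764 kPa.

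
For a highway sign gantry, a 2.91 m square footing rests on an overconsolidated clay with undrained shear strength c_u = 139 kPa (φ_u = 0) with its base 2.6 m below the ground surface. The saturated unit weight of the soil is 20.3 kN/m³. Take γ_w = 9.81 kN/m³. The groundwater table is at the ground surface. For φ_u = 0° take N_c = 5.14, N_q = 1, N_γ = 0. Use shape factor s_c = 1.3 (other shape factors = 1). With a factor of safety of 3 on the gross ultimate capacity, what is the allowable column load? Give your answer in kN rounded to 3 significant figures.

γ' = 20.3 − 9.81 = 10.49 kN/m³ (submerged throughout). q = 10.49 × 2.6 = 27.274 kPa.
c·N_c·s_c = 139 × 5.14 × 1.3 = 928.8 kPa
q·N_q = 27.274 × 1 = 27.274 kPa
q_ult = 928.8 + 27.274 = 956.07 kPa.
Gross allowable pressure q_all = 956.07 / 3 = 318.69 kPa.
Footing area = 8.4681 m², so allowable column load = 318.69 × 8.4681 = 2698.7 kN.

P_all ≈ 2700 kN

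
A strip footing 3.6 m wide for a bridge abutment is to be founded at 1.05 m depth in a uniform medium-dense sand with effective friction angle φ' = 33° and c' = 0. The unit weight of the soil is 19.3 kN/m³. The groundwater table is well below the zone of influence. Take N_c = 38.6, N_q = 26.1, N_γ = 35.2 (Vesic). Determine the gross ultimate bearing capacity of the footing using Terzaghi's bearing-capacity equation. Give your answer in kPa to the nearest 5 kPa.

Overburden at base level: q = 19.3 × 1.05 = 20.265 kPa.
Surcharge term q·N_q = 20.265 × 26.1 = 528.92 kPa; self-weight term 0.5·γ·B·N_γ = 0.5 × 19.3 × 3.6 × 35.2 = 1222.8 kPa.
q_ult = 528.92 + 1222.8 = 1751.8 kPa.

q_ult ≈ 1750 kPa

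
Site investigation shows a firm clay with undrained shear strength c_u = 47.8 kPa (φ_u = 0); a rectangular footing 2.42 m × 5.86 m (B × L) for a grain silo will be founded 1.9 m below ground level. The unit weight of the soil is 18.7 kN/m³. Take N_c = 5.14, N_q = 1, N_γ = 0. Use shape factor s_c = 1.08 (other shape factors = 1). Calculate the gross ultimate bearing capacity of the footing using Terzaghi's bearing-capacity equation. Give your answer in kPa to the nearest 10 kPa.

q_ult ≈ 300 kPa

q = γ·D_f = 18.7 × 1.9 = 35.53 kPa.
c·N_c·s_c = 47.8 × 5.14 × 1.08 = 265.35 kPa
q·N_q = 35.53 × 1 = 35.53 kPa
q_ult = 265.35 + 35.53 = 300.88 kPa.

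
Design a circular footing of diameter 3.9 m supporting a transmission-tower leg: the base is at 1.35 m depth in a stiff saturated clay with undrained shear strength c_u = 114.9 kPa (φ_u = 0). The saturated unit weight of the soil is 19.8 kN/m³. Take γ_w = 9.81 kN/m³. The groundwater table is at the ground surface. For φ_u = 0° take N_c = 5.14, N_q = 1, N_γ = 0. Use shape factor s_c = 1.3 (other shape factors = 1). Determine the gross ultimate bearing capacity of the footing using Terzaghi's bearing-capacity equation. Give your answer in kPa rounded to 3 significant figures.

With the water table at the surface the whole profile is submerged: γ' = 19.8 − 9.81 = 9.99 kN/m³, so q = γ'·D_f = 13.487 kPa.
q_ult = c·N_c·s_c + q·N_q
     = 114.9 × 5.14 × 1.3 + 13.487 × 1
     = 767.76 + 13.487 = 781.25 kPa.

q_ult ≈ 781 kPa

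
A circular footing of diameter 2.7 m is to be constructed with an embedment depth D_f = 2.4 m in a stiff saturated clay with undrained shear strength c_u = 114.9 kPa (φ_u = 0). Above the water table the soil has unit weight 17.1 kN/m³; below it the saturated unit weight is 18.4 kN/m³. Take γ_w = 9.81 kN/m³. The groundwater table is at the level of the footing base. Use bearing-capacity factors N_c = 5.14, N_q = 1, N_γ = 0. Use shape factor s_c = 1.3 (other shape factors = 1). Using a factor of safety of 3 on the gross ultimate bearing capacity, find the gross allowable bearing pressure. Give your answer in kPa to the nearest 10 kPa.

q_all ≈ 270 kPa

Effective surcharge at the founding depth q = γ·D_f = 17.1 × 2.4 = 41.04 kPa.
q_ult = c·N_c·s_c + q·N_q
     = 114.9 × 5.14 × 1.3 + 41.04 × 1
     = 767.76 + 41.04 = 808.8 kPa.
q_all = 808.8 / 3 = 269.6 kPa.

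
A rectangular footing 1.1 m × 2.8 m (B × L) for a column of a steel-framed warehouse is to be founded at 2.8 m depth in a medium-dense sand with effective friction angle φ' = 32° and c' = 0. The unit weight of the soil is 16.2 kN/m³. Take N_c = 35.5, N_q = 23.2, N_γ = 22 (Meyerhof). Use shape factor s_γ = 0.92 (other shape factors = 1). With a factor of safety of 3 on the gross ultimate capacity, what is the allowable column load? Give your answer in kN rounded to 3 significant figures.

P_all ≈ 1270 kN

q = γ·D_f = 16.2 × 2.8 = 45.36 kPa.
q·N_q = 45.36 × 23.2 = 1052.4 kPa
0.5·γ·B·N_γ·s_γ = 0.5 × 16.2 × 1.1 × 22 × 0.92 = 180.34 kPa
q_ult = 1052.4 + 180.34 = 1232.7 kPa.
Gross allowable pressure q_all = 1232.7 / 3 = 410.9 kPa.
Footing area = 3.08 m², so allowable column load = 410.9 × 3.08 = 1265.6 kN.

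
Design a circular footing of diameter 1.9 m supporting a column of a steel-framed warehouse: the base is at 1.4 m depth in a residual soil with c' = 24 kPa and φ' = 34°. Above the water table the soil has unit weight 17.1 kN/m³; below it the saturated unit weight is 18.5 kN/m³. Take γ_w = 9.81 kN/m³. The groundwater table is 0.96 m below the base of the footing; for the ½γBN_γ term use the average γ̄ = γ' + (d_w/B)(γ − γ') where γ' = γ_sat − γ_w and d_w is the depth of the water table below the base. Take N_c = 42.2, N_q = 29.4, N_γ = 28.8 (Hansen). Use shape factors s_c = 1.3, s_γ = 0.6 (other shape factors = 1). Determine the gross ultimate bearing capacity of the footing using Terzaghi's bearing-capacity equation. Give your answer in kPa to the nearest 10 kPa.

q_ult ≈ 2230 kPa

Effective surcharge at the founding depth q = γ·D_f = 17.1 × 1.4 = 23.94 kPa.
With d_w = 0.96 m < B, γ̄ = 8.69 + (0.96/1.9) × (17.1 − 8.69) = 12.939 kN/m³.
q_ult = c·N_c·s_c + q·N_q + 0.5·γ·B·N_γ·s_γ
     = 24 × 42.2 × 1.3 + 23.94 × 29.4 + 0.5 × 12.939 × 1.9 × 28.8 × 0.6
     = 1316.6 + 703.84 + 212.41 = 2232.9 kPa.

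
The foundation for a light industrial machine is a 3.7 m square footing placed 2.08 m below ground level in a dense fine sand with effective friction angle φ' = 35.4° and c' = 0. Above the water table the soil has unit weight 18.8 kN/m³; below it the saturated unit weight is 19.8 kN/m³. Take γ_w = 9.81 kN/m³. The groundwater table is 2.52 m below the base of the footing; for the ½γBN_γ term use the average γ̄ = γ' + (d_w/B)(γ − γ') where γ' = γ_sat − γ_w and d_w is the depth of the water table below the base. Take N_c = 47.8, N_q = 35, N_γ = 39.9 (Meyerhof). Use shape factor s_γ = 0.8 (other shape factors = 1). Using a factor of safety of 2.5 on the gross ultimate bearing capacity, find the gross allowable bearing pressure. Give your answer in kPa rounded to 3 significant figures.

q = γ·D_f = 18.8 × 2.08 = 39.104 kPa.
γ' = 9.99 kN/m³; averaging over the depth B below the base, γ̄ = γ' + (d_w/B)(γ − γ') = 15.99 kN/m³.
q·N_q = 39.104 × 35 = 1368.6 kPa
0.5·γ·B·N_γ·s_γ = 0.5 × 15.99 × 3.7 × 39.9 × 0.8 = 944.26 kPa
q_ult = 1368.6 + 944.26 = 2312.9 kPa.
q_all = 2312.9 / 2.5 = 925.16 kPa.

q_all ≈ 925 kPa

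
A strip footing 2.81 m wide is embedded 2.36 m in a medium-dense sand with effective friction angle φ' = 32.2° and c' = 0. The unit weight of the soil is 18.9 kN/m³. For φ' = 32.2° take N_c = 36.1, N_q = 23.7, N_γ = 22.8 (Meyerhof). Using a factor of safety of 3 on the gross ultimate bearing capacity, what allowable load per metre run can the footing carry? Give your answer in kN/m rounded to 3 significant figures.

≈ 1560 kN/m

q = γ·D_f = 18.9 × 2.36 = 44.604 kPa.
q·N_q = 44.604 × 23.7 = 1057.1 kPa
0.5·γ·B·N_γ = 0.5 × 18.9 × 2.81 × 22.8 = 605.44 kPa
q_ult = 1057.1 + 605.44 = 1662.6 kPa.
Gross allowable pressure q_all = 1662.6 / 3 = 554.19 kPa.
Allowable wall load = q_all × B = 554.19 × 2.81 = 1557.3 kN per metre run.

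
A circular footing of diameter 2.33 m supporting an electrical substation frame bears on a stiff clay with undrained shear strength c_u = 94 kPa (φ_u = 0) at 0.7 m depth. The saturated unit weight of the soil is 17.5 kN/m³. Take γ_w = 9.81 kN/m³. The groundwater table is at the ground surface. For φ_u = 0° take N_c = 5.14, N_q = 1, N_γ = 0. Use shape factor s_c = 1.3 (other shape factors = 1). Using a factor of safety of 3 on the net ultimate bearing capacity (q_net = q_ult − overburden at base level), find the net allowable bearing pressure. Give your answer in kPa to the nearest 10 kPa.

With the water table at the surface the whole profile is submerged: γ' = 17.5 − 9.81 = 7.69 kN/m³, so q = γ'·D_f = 5.383 kPa.
q_ult = c·N_c·s_c + q·N_q
     = 94 × 5.14 × 1.3 + 5.383 × 1
     = 628.11 + 5.383 = 633.49 kPa.
q_net = 633.49 − 5.383 = 628.11 kPa.
q_all(net) = 628.11 / 3 = 209.37 kPa.

q_all(net) ≈ 210 kPa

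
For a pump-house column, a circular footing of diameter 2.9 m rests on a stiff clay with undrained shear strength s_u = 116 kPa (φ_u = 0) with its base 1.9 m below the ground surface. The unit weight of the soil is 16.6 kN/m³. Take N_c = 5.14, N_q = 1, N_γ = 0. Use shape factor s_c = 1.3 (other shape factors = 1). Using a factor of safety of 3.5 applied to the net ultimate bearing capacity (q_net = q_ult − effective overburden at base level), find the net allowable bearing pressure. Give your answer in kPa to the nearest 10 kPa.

q = γ·D_f = 16.6 × 1.9 = 31.54 kPa.
c·N_c·s_c = 116 × 5.14 × 1.3 = 775.11 kPa
q·N_q = 31.54 × 1 = 31.54 kPa
q_ult = 775.11 + 31.54 = 806.65 kPa.
Net ultimate: q_net = 806.65 − 31.54 = 775.11 kPa.
q_all(net) = 775.11 / 3.5 = 221.46 kPa.

q_all(net) ≈ 220 kPa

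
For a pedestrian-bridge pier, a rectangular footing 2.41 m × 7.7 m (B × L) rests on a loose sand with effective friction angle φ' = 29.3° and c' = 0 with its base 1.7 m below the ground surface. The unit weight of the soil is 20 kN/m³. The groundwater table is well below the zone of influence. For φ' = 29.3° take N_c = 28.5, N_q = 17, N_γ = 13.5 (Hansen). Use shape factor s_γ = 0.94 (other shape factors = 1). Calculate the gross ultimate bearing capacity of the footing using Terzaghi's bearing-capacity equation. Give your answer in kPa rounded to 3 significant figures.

Effective surcharge at the founding depth q = γ·D_f = 20 × 1.7 = 34 kPa.
q_ult = q·N_q + 0.5·γ·B·N_γ·s_γ
     = 34 × 17 + 0.5 × 20 × 2.41 × 13.5 × 0.94
     = 578 + 305.83 = 883.83 kPa.

q_ult ≈ 884 kPa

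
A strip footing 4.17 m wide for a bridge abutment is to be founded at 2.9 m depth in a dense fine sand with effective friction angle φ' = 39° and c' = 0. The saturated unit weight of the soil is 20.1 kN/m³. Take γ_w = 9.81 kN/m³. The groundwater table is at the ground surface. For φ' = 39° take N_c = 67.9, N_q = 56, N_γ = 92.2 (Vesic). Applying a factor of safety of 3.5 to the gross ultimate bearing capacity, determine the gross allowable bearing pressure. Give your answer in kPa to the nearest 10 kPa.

Water table at ground surface, so effective unit weight γ' = 20.1 − 9.81 = 10.29 kN/m³ is used throughout; overburden q = 10.29 × 2.9 = 29.841 kPa; the same γ' applies in the ½γBN_γ term.
Surcharge term q·N_q = 29.841 × 56 = 1671.1 kPa; self-weight term 0.5·γ·B·N_γ = 0.5 × 10.29 × 4.17 × 92.2 = 1978.1 kPa.
q_ult = 1671.1 + 1978.1 = 3649.2 kPa.
q_all = q_ult / FS = 3649.2 / 3.5 = 1042.6 kPa.

q_all ≈ 1040 kPa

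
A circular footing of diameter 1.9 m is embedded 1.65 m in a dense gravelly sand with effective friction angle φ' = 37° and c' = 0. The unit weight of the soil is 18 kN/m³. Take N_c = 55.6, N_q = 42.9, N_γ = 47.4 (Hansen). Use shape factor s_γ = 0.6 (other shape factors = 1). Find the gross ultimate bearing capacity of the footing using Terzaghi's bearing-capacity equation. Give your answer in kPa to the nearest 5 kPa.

Effective surcharge at the founding depth q = γ·D_f = 18 × 1.65 = 29.7 kPa.
q_ult = q·N_q + 0.5·γ·B·N_γ·s_γ
     = 29.7 × 42.9 + 0.5 × 18 × 1.9 × 47.4 × 0.6
     = 1274.1 + 486.32 = 1760.5 kPa.

q_ult ≈ 1760 kPa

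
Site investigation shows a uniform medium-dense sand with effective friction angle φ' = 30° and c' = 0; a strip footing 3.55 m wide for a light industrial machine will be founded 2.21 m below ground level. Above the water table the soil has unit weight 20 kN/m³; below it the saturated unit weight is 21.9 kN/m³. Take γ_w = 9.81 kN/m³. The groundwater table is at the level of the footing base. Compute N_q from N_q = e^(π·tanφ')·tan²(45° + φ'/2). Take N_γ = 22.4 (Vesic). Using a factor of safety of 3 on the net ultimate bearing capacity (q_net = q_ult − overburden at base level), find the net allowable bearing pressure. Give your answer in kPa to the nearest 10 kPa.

q_all(net) ≈ 420 kPa

N_q = e^(π·tan30°)·tan²(60°) = 18.4.
Overburden at base level: q = 20 × 2.21 = 44.2 kPa.
Below the base the soil is submerged, so the ½γBN_γ term uses γ' = 21.9 − 9.81 = 12.09 kN/m³.
Surcharge term q·N_q = 44.2 × 18.401 = 813.33 kPa; self-weight term 0.5·γ·B·N_γ = 0.5 × 12.09 × 3.55 × 22.4 = 480.7 kPa.
q_ult = 813.33 + 480.7 = 1294 kPa.
q_net = 1294 − 44.2 = 1249.8 kPa.
q_all(net) = 1249.8 / 3 = 416.61 kPa.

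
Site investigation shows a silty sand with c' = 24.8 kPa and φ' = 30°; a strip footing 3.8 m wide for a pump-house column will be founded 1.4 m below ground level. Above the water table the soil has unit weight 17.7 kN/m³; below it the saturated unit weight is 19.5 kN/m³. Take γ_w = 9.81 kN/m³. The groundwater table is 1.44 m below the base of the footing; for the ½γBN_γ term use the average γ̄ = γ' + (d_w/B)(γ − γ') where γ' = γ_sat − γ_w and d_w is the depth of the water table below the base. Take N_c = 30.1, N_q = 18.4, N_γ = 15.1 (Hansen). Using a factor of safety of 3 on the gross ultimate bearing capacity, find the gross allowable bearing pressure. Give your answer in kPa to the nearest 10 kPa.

q_all ≈ 520 kPa

q = γ·D_f = 17.7 × 1.4 = 24.78 kPa.
γ' = 9.69 kN/m³; averaging over the depth B below the base, γ̄ = γ' + (d_w/B)(γ − γ') = 12.725 kN/m³.
c·N_c = 24.8 × 30.1 = 746.48 kPa
q·N_q = 24.78 × 18.4 = 455.95 kPa
0.5·γ·B·N_γ = 0.5 × 12.725 × 3.8 × 15.1 = 365.09 kPa
q_ult = 746.48 + 455.95 + 365.09 = 1567.5 kPa.
q_all = 1567.5 / 3 = 522.51 kPa.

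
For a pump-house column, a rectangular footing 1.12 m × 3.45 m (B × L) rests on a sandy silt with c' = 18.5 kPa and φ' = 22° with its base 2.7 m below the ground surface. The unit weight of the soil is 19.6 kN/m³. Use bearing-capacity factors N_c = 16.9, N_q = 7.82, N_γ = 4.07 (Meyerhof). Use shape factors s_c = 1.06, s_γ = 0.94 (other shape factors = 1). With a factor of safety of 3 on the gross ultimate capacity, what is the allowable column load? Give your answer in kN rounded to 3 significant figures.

Overburden at base level: q = 19.6 × 2.7 = 52.92 kPa.
Cohesion term c·N_c·s_c = 18.5 × 16.9 × 1.06 = 331.41 kPa; surcharge term q·N_q = 52.92 × 7.82 = 413.83 kPa; self-weight term 0.5·γ·B·N_γ·s_γ = 0.5 × 19.6 × 1.12 × 4.07 × 0.94 = 41.992 kPa.
q_ult = 331.41 + 413.83 + 41.992 = 787.24 kPa.
Gross allowable pressure q_all = 787.24 / 3 = 262.41 kPa.
Footing area = 3.864 m², so allowable column load = 262.41 × 3.864 = 1014 kN.

P_all ≈ 1010 kN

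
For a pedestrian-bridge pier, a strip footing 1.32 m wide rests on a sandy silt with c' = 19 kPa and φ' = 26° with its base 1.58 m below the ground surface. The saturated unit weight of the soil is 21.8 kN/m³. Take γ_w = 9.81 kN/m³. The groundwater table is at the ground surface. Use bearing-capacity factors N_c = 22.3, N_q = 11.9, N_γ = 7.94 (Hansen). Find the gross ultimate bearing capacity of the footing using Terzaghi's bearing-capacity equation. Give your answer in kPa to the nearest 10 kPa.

γ' = 21.8 − 9.81 = 11.99 kN/m³ (submerged throughout). q = 11.99 × 1.58 = 18.944 kPa; the same γ' applies in the ½γBN_γ term.
c·N_c = 19 × 22.3 = 423.7 kPa
q·N_q = 18.944 × 11.9 = 225.44 kPa
0.5·γ·B·N_γ = 0.5 × 11.99 × 1.32 × 7.94 = 62.832 kPa
q_ult = 423.7 + 225.44 + 62.832 = 711.97 kPa.

q_ult ≈ 710 kPa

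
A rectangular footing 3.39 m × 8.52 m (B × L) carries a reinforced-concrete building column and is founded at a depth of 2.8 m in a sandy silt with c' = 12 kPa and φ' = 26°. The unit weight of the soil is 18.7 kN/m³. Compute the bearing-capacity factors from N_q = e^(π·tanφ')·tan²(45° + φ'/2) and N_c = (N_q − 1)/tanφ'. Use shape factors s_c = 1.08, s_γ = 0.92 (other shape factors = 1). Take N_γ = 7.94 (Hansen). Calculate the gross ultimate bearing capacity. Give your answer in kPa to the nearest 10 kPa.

q_ult ≈ 1140 kPa

tan26° = 0.4877, so N_q = e^(π×0.4877)·tan²(58°) = 4.629 × 2.561 = 11.85.
N_c = (11.85 − 1)/tan26° = 22.25.
Effective surcharge at the founding depth q = γ·D_f = 18.7 × 2.8 = 52.36 kPa.
q_ult = c·N_c·s_c + q·N_q + 0.5·γ·B·N_γ·s_γ
     = 12 × 22.254 × 1.08 + 52.36 × 11.854 + 0.5 × 18.7 × 3.39 × 7.94 × 0.92
     = 288.42 + 620.69 + 231.54 = 1140.6 kPa.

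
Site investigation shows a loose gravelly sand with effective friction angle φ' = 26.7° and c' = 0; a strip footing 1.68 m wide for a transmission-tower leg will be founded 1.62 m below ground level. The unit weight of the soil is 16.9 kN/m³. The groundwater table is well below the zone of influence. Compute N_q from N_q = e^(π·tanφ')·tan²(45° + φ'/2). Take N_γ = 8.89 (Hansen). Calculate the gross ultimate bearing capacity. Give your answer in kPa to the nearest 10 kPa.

tan26.7° = 0.5029, so N_q = e^(π×0.5029)·tan²(58.35°) = 4.855 × 2.632 = 12.78.
Effective surcharge at the founding depth q = γ·D_f = 16.9 × 1.62 = 27.378 kPa.
q_ult = q·N_q + 0.5·γ·B·N_γ
     = 27.378 × 12.778 + 0.5 × 16.9 × 1.68 × 8.89
     = 349.84 + 126.2 = 476.05 kPa.

q_ult ≈ 480 kPa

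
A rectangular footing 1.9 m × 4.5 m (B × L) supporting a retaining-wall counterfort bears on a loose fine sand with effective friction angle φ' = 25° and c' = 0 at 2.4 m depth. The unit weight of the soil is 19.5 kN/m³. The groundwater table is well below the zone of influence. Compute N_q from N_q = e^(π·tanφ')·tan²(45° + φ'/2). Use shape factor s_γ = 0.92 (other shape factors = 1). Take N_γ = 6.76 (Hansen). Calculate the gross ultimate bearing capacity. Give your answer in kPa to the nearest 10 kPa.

q_ult ≈ 610 kPa

tan25° = 0.4663, so N_q = e^(π×0.4663)·tan²(57.5°) = 4.327 × 2.464 = 10.66.
q = γ·D_f = 19.5 × 2.4 = 46.8 kPa.
q·N_q = 46.8 × 10.662 = 498.99 kPa
0.5·γ·B·N_γ·s_γ = 0.5 × 19.5 × 1.9 × 6.76 × 0.92 = 115.21 kPa
q_ult = 498.99 + 115.21 = 614.2 kPa.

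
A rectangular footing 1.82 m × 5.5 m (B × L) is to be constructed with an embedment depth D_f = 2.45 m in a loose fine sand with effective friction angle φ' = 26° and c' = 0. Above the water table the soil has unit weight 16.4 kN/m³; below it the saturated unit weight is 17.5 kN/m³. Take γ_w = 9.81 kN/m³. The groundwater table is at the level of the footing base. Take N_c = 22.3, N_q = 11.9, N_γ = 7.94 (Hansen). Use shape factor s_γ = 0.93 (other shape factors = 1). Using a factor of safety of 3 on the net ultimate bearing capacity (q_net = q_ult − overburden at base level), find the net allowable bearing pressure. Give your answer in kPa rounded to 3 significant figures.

q_all(net) ≈ 163 kPa

Overburden at base level: q = 16.4 × 2.45 = 40.18 kPa.
Below the base the soil is submerged, so the ½γBN_γ term uses γ' = 17.5 − 9.81 = 7.69 kN/m³.
Surcharge term q·N_q = 40.18 × 11.9 = 478.14 kPa; self-weight term 0.5·γ·B·N_γ·s_γ = 0.5 × 7.69 × 1.82 × 7.94 × 0.93 = 51.674 kPa.
q_ult = 478.14 + 51.674 = 529.82 kPa.
q_net = 529.82 − 40.18 = 489.64 kPa.
q_all(net) = 489.64 / 3 = 163.21 kPa.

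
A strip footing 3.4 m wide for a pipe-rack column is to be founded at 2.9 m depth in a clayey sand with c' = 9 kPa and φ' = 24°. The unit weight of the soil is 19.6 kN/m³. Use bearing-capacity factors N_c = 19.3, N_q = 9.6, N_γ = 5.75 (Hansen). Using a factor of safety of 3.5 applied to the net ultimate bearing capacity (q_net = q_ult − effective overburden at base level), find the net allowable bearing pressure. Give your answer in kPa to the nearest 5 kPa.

q_all(net) ≈ 245 kPa

q = γ·D_f = 19.6 × 2.9 = 56.84 kPa.
c·N_c = 9 × 19.3 = 173.7 kPa
q·N_q = 56.84 × 9.6 = 545.66 kPa
0.5·γ·B·N_γ = 0.5 × 19.6 × 3.4 × 5.75 = 191.59 kPa
q_ult = 173.7 + 545.66 + 191.59 = 910.95 kPa.
Net ultimate: q_net = 910.95 − 56.84 = 854.11 kPa.
q_all(net) = 854.11 / 3.5 = 244.03 kPa.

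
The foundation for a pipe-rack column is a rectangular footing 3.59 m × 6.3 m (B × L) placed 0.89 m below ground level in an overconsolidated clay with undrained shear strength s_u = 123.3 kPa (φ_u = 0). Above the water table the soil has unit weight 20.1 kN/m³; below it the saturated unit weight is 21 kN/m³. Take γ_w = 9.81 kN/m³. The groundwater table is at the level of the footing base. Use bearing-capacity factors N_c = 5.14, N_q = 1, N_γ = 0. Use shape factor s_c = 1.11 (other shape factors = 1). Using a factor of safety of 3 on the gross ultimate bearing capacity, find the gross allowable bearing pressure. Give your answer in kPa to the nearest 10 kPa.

q_all ≈ 240 kPa

Overburden at base level: q = 20.1 × 0.89 = 17.889 kPa.
Cohesion term c·N_c·s_c = 123.3 × 5.14 × 1.11 = 703.48 kPa; surcharge term q·N_q = 17.889 × 1 = 17.889 kPa.
q_ult = 703.48 + 17.889 = 721.36 kPa.
q_all = 721.36 / 3 = 240.45 kPa.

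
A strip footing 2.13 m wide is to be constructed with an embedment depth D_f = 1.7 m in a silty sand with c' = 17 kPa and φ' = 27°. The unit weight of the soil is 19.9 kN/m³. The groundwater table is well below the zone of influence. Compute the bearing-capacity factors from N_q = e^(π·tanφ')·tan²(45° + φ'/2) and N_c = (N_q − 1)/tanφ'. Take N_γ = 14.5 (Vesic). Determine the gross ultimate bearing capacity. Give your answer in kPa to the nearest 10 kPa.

q_ult ≈ 1160 kPa

tan27° = 0.5095, so N_q = e^(π×0.5095)·tan²(58.5°) = 4.957 × 2.663 = 13.2.
N_c = (13.2 − 1)/tan27° = 23.94.
Effective surcharge at the founding depth q = γ·D_f = 19.9 × 1.7 = 33.83 kPa.
q_ult = c·N_c + q·N_q + 0.5·γ·B·N_γ
     = 17 × 23.942 + 33.83 × 13.199 + 0.5 × 19.9 × 2.13 × 14.5
     = 407.02 + 446.53 + 307.31 = 1160.8 kPa.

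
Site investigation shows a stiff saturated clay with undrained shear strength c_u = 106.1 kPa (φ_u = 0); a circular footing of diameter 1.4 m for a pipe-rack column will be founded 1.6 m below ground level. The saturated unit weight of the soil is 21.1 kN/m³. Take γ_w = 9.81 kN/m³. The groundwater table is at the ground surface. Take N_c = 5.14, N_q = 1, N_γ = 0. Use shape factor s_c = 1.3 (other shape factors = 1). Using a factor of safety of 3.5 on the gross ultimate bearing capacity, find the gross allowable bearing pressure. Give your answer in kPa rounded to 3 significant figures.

q_all ≈ 208 kPa

With the water table at the surface the whole profile is submerged: γ' = 21.1 − 9.81 = 11.29 kN/m³, so q = γ'·D_f = 18.064 kPa.
q_ult = c·N_c·s_c + q·N_q
     = 106.1 × 5.14 × 1.3 + 18.064 × 1
     = 708.96 + 18.064 = 727.02 kPa.
q_all = 727.02 / 3.5 = 207.72 kPa.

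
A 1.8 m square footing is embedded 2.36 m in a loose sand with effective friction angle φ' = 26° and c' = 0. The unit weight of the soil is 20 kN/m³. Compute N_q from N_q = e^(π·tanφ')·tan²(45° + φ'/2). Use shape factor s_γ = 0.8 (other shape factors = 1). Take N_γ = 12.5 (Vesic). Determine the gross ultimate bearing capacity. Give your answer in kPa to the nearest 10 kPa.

tan26° = 0.4877, so N_q = e^(π×0.4877)·tan²(58°) = 4.629 × 2.561 = 11.85.
q = γ·D_f = 20 × 2.36 = 47.2 kPa.
q·N_q = 47.2 × 11.854 = 559.52 kPa
0.5·γ·B·N_γ·s_γ = 0.5 × 20 × 1.8 × 12.5 × 0.8 = 180 kPa
q_ult = 559.52 + 180 = 739.52 kPa.

q_ult ≈ 740 kPa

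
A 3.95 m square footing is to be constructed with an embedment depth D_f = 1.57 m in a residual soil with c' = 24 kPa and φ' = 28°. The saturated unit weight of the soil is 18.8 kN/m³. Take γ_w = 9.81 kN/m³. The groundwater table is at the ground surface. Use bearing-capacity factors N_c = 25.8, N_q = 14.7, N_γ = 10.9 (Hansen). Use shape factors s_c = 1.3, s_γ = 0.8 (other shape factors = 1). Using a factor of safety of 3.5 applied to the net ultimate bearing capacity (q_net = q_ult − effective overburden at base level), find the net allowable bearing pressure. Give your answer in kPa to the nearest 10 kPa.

q_all(net) ≈ 330 kPa

γ' = 18.8 − 9.81 = 8.99 kN/m³ (submerged throughout). q = 8.99 × 1.57 = 14.114 kPa; the same γ' applies in the ½γBN_γ term.
c·N_c·s_c = 24 × 25.8 × 1.3 = 804.96 kPa
q·N_q = 14.114 × 14.7 = 207.48 kPa
0.5·γ·B·N_γ·s_γ = 0.5 × 8.99 × 3.95 × 10.9 × 0.8 = 154.83 kPa
q_ult = 804.96 + 207.48 + 154.83 = 1167.3 kPa.
Net ultimate: q_net = 1167.3 − 14.114 = 1153.2 kPa.
q_all(net) = 1153.2 / 3.5 = 329.47 kPa.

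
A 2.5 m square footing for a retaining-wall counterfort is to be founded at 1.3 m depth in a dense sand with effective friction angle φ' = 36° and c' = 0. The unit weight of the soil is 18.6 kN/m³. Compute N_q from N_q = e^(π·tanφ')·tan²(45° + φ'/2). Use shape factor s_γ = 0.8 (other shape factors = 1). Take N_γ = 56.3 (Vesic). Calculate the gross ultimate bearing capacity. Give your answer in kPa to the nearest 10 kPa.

q_ult ≈ 1960 kPa

tan36° = 0.7265, so N_q = e^(π×0.7265)·tan²(63°) = 9.801 × 3.852 = 37.75.
Effective surcharge at the founding depth q = γ·D_f = 18.6 × 1.3 = 24.18 kPa.
q_ult = q·N_q + 0.5·γ·B·N_γ·s_γ
     = 24.18 × 37.752 + 0.5 × 18.6 × 2.5 × 56.3 × 0.8
     = 912.86 + 1047.2 = 1960 kPa.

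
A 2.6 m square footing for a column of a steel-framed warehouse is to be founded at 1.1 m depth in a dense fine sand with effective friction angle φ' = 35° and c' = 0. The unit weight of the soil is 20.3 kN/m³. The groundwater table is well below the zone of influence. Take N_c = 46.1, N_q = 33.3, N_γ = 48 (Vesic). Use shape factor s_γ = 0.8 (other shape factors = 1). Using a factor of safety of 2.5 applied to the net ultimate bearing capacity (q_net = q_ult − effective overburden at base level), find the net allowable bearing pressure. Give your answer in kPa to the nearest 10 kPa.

Overburden at base level: q = 20.3 × 1.1 = 22.33 kPa.
Surcharge term q·N_q = 22.33 × 33.3 = 743.59 kPa; self-weight term 0.5·γ·B·N_γ·s_γ = 0.5 × 20.3 × 2.6 × 48 × 0.8 = 1013.4 kPa.
q_ult = 743.59 + 1013.4 = 1757 kPa.
Net ultimate: q_net = 1757 − 22.33 = 1734.6 kPa.
q_all(net) = 1734.6 / 2.5 = 693.85 kPa.

q_all(net) ≈ 690 kPa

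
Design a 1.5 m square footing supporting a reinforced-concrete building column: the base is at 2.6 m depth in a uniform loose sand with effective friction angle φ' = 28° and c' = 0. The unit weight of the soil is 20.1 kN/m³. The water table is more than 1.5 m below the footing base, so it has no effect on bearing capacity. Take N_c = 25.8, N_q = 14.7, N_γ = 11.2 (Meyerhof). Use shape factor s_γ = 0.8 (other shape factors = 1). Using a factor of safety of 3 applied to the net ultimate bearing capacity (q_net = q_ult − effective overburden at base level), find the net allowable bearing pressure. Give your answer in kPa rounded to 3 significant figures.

q_all(net) ≈ 284 kPa

Effective surcharge at the founding depth q = γ·D_f = 20.1 × 2.6 = 52.26 kPa.
q_ult = q·N_q + 0.5·γ·B·N_γ·s_γ
     = 52.26 × 14.7 + 0.5 × 20.1 × 1.5 × 11.2 × 0.8
     = 768.22 + 135.07 = 903.29 kPa.
Net ultimate: q_net = 903.29 − 52.26 = 851.03 kPa.
q_all(net) = 851.03 / 3 = 283.68 kPa.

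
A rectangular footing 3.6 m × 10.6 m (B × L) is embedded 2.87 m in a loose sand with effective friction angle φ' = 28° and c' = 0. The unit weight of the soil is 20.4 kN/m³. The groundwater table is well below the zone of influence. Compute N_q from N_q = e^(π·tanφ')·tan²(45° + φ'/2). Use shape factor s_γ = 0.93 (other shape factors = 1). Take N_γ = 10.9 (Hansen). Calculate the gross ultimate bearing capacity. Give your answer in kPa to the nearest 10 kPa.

tan28° = 0.5317, so N_q = e^(π×0.5317)·tan²(59°) = 5.314 × 2.77 = 14.72.
Overburden at base level: q = 20.4 × 2.87 = 58.548 kPa.
Surcharge term q·N_q = 58.548 × 14.72 = 861.82 kPa; self-weight term 0.5·γ·B·N_γ·s_γ = 0.5 × 20.4 × 3.6 × 10.9 × 0.93 = 372.23 kPa.
q_ult = 861.82 + 372.23 = 1234.1 kPa.

q_ult ≈ 1230 kPa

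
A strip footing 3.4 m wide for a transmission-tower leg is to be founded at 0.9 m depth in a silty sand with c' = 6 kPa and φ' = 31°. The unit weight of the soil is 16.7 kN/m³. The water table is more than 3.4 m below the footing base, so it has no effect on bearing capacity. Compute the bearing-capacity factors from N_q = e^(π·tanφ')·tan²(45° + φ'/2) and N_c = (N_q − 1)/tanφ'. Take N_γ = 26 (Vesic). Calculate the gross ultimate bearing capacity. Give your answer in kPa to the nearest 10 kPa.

tan31° = 0.6009, so N_q = e^(π×0.6009)·tan²(60.5°) = 6.604 × 3.124 = 20.63.
N_c = (20.63 − 1)/tan31° = 32.67.
Effective surcharge at the founding depth q = γ·D_f = 16.7 × 0.9 = 15.03 kPa.
q_ult = c·N_c + q·N_q + 0.5·γ·B·N_γ
     = 6 × 32.671 + 15.03 × 20.631 + 0.5 × 16.7 × 3.4 × 26
     = 196.03 + 310.08 + 738.14 = 1244.2 kPa.

q_ult ≈ 1240 kPa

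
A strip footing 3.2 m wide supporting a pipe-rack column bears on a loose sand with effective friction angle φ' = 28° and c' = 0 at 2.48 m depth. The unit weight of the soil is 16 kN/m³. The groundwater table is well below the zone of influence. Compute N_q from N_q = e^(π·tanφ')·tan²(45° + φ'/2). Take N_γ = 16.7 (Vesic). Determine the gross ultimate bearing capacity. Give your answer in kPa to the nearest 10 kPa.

q_ult ≈ 1010 kPa

tan28° = 0.5317, so N_q = e^(π×0.5317)·tan²(59°) = 5.314 × 2.77 = 14.72.
Effective surcharge at the founding depth q = γ·D_f = 16 × 2.48 = 39.68 kPa.
q_ult = q·N_q + 0.5·γ·B·N_γ
     = 39.68 × 14.72 + 0.5 × 16 × 3.2 × 16.7
     = 584.08 + 427.52 = 1011.6 kPa.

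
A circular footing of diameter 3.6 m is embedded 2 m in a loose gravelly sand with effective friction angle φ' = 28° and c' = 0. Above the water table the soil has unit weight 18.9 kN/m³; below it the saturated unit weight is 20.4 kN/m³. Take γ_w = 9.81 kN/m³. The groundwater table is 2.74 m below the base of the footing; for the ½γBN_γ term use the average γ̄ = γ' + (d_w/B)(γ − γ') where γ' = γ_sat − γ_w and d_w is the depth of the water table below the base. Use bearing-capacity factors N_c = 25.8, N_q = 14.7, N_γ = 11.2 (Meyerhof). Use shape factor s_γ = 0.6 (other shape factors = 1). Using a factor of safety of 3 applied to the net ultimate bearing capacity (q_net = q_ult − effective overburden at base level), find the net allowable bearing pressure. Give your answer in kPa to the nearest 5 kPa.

q_all(net) ≈ 240 kPa

Overburden at base level: q = 18.9 × 2 = 37.8 kPa.
The water table is 2.74 m below the base (< B = 3.6 m), so the ½γBN_γ term uses γ̄ = γ' + (d_w/B)(γ − γ') = 10.59 + (2.74/3.6)(18.9 − 10.59) = 16.915 kN/m³.
Surcharge term q·N_q = 37.8 × 14.7 = 555.66 kPa; self-weight term 0.5·γ·B·N_γ·s_γ = 0.5 × 16.915 × 3.6 × 11.2 × 0.6 = 204.6 kPa.
q_ult = 555.66 + 204.6 = 760.26 kPa.
Net ultimate: q_net = 760.26 − 37.8 = 722.46 kPa.
q_all(net) = 722.46 / 3 = 240.82 kPa.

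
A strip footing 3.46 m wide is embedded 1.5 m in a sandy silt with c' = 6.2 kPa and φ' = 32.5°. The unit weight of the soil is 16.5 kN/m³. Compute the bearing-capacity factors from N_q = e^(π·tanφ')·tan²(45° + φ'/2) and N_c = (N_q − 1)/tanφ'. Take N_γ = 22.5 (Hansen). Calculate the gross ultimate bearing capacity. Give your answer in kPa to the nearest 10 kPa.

tan32.5° = 0.6371, so N_q = e^(π×0.6371)·tan²(61.25°) = 7.4 × 3.322 = 24.58.
N_c = (24.58 − 1)/tan32.5° = 37.02.
Overburden at base level: q = 16.5 × 1.5 = 24.75 kPa.
Cohesion term c·N_c = 6.2 × 37.02 = 229.53 kPa; surcharge term q·N_q = 24.75 × 24.585 = 608.47 kPa; self-weight term 0.5·γ·B·N_γ = 0.5 × 16.5 × 3.46 × 22.5 = 642.26 kPa.
q_ult = 229.53 + 608.47 + 642.26 = 1480.3 kPa.

q_ult ≈ 1480 kPa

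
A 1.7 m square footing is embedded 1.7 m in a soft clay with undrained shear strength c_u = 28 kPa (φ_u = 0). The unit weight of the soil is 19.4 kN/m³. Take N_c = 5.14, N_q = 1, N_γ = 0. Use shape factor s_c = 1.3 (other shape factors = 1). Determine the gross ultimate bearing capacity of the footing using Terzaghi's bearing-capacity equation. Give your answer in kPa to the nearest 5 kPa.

q_ult ≈ 220 kPa

q = γ·D_f = 19.4 × 1.7 = 32.98 kPa.
c·N_c·s_c = 28 × 5.14 × 1.3 = 187.1 kPa
q·N_q = 32.98 × 1 = 32.98 kPa
q_ult = 187.1 + 32.98 = 220.08 kPa.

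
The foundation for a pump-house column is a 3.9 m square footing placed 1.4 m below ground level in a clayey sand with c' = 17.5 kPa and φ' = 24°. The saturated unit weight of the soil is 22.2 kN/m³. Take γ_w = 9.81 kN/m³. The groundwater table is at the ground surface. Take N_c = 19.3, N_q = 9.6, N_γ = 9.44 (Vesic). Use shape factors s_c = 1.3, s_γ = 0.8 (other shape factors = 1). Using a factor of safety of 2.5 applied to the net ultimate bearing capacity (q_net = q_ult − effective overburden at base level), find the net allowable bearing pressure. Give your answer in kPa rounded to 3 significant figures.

q_all(net) ≈ 308 kPa

With the water table at the surface the whole profile is submerged: γ' = 22.2 − 9.81 = 12.39 kN/m³, so q = γ'·D_f = 17.346 kPa; the same γ' applies in the ½γBN_γ term.
q_ult = c·N_c·s_c + q·N_q + 0.5·γ·B·N_γ·s_γ
     = 17.5 × 19.3 × 1.3 + 17.346 × 9.6 + 0.5 × 12.39 × 3.9 × 9.44 × 0.8
     = 439.07 + 166.52 + 182.46 = 788.06 kPa.
Net ultimate: q_net = 788.06 − 17.346 = 770.71 kPa.
q_all(net) = 770.71 / 2.5 = 308.28 kPa.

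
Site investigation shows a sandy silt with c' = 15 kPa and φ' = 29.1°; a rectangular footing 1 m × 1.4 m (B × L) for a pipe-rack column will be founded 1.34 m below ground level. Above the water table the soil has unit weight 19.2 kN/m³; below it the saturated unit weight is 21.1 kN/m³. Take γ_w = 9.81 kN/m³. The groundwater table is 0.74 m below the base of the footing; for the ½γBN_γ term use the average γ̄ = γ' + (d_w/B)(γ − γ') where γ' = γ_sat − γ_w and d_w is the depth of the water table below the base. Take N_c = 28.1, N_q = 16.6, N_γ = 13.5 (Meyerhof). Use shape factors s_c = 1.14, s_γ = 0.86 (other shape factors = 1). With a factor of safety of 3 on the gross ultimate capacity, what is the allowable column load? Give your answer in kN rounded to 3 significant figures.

P_all ≈ 470 kN

Overburden at base level: q = 19.2 × 1.34 = 25.728 kPa.
The water table is 0.74 m below the base (< B = 1 m), so the ½γBN_γ term uses γ̄ = γ' + (d_w/B)(γ − γ') = 11.29 + (0.74/1)(19.2 − 11.29) = 17.143 kN/m³.
Cohesion term c·N_c·s_c = 15 × 28.1 × 1.14 = 480.51 kPa; surcharge term q·N_q = 25.728 × 16.6 = 427.08 kPa; self-weight term 0.5·γ·B·N_γ·s_γ = 0.5 × 17.143 × 1 × 13.5 × 0.86 = 99.517 kPa.
q_ult = 480.51 + 427.08 + 99.517 = 1007.1 kPa.
Gross allowable pressure q_all = 1007.1 / 3 = 335.7 kPa.
Footing area = 1.4 m², so allowable column load = 335.7 × 1.4 = 469.99 kN.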